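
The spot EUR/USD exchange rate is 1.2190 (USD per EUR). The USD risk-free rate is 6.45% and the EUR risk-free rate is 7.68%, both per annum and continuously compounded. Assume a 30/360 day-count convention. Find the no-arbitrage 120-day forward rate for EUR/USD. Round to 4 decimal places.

1.2140

F = S·e^((r_USD − r_EUR)T) = 1.2190 · e^((0.0645 − 0.0768) × 120/360)
= 1.2190 · e^-0.004100 = 1.2190 × 0.995908
F = 1.2140 USD per EUR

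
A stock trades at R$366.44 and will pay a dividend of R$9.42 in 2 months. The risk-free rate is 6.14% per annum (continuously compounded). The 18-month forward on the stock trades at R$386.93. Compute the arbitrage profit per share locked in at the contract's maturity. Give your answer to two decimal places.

PV(dividends) I = 9.42·e^(−0.0614·2/12) = 9.3241
Fair forward F* = (S − I)·e^(rT) = (366.44 − 9.3241)·e^0.092100 = 357.1159 × 1.096474 = 391.5683
Market R$386.93 < fair 391.5683: forward underpriced → reverse cash-and-carry (short the stock, invest proceeds at r, pay the dividends, go long the forward).
Profit at T = |F_mkt − F*| = |386.93 − 391.5683| = R$4.64 per share

R$4.64 per share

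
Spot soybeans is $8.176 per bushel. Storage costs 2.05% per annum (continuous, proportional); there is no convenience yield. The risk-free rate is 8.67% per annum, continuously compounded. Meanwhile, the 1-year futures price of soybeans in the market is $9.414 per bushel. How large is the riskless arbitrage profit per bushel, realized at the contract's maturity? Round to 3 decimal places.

$0.313 per bushel

Fair futures: F* = S·e^(carry·T), with carry = (r + u) = 0.0867 + 0.0205 = 0.1072
F* = 8.176 · e^(0.1072 × 1) = 8.176 · e^0.107200 = 8.176 × 1.113157 = $9.1012
Market $9.414 > fair $9.1012: forward overpriced → cash-and-carry (buy spot, short the forward).
At maturity, profit = |F_mkt − F*| = |9.414 − 9.1012| = $0.313 per bushel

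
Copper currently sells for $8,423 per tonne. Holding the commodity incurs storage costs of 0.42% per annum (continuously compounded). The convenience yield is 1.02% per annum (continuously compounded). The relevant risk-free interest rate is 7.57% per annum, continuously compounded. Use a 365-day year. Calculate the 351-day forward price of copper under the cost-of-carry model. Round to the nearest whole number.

$9,007 per tonne

Net carry = r + u − y = 0.0757 + 0.0042 − 0.0102 = 0.0697
F = S·e^((r+u−y)T) = 8423 · e^(0.0697 × 351/365) = 8423 · e^0.067027
= 8423 × 1.069324 = $9,007 per tonne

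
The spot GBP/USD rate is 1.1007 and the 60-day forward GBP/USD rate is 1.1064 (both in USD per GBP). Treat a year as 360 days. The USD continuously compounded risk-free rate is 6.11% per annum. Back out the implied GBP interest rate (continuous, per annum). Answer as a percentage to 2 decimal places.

3.01%

F = S·e^((r_USD − r_GBP)T) ⇒ r_GBP = r_USD − ln(F/S)/T
ln(1.1064/1.1007) = 0.005165; /(60/360) = 0.030990
r_GBP = 0.0611 − 0.030990 = 0.030110
r_GBP = 3.01%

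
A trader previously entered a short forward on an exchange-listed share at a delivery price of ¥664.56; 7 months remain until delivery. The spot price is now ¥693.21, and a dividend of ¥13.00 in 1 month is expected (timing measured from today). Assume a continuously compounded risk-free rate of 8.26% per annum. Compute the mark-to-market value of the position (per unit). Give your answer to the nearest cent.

-¥47.00

PV(remaining dividends) I = 13.00·e^(−0.0826·1/12) = 12.9108
Current forward F = (S − I)·e^(rT) = (693.21 − 12.9108)·e^(0.0826·7/12) = 680.2992 × 1.049363 = 713.8808
Value (long) = (F − K)·e^(−rT) = (713.8808 − 664.56) × 0.952959 = 47.0007
Short position value = −(long value) = -¥47.00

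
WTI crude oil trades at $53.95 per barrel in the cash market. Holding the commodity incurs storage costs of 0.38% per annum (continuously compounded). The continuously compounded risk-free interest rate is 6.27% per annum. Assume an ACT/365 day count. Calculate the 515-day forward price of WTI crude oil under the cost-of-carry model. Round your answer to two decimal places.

Net carry = r + u − y = 0.0627 + 0.0038 − 0.0000 = 0.0665
F = S·e^((r+u−y)T) = 53.95 · e^(0.0665 × 515/365) = 53.95 · e^0.093829
= 53.95 × 1.098372 = $59.26 per barrel

$59.26 per barrel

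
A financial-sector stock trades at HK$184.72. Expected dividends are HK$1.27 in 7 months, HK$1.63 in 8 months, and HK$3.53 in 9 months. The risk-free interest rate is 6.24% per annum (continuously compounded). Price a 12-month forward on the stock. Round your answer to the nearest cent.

HK$190.06

PV(dividends) I = 1.27·e^(−0.0624·7/12) + 1.63·e^(−0.0624·8/12) + 3.53·e^(−0.0624·9/12)
I = 1.2246 + 1.5636 + 3.3686 = 6.1568
F = (S − I)·e^(rT) = (184.72 − 6.1568) · e^(0.0624·12/12)
= 178.5632 · e^0.062400 = 178.5632 × 1.064388 = HK$190.06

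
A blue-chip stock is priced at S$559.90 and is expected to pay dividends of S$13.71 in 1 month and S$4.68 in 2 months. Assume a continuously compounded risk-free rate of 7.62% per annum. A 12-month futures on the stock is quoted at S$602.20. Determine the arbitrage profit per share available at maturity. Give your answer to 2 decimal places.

PV(dividends) I = 13.71·e^(−0.0762·1/12) + 4.68·e^(−0.0762·2/12) = 18.2442
Fair futures F* = (S − I)·e^(rT) = (559.90 − 18.2442)·e^0.076200 = 541.6558 × 1.079178 = 584.5430
Market S$602.20 > fair 584.5430: forward overpriced → cash-and-carry (borrow at r, buy the stock and collect the dividends, short the forward).
Profit at T = |F_mkt − F*| = |602.20 − 584.5430| = S$17.66 per share

S$17.66 per share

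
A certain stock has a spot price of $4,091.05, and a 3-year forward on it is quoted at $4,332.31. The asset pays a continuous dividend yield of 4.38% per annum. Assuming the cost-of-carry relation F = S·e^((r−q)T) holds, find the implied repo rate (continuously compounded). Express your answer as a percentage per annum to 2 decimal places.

6.29%

From F = S·e^((r−q)T): (r − q) = ln(F/S)/T
ln(4332.31/4091.05) = ln(1.058973) = 0.057300
(r − q) = 0.057300 / (3) = 0.019100
r = ln(F/S)/T + q = 0.019100 + 0.0438 = 0.062900
r = 6.29%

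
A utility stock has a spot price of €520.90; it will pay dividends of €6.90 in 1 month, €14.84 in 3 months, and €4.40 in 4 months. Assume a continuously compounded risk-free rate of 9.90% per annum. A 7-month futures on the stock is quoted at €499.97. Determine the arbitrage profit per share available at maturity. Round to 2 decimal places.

€24.80 per share

PV(dividends) I = 6.90·e^(−0.0990·1/12) + 14.84·e^(−0.0990·3/12) + 4.40·e^(−0.0990·4/12) = 25.5777
Fair futures F* = (S − I)·e^(rT) = (520.90 − 25.5777)·e^0.057750 = 495.3223 × 1.059450 = 524.7692
Market €499.97 < fair 524.7692: forward underpriced → reverse cash-and-carry (short the stock, invest proceeds at r, pay the dividends, go long the forward).
Profit at T = |F_mkt − F*| = |499.97 − 524.7692| = €24.80 per share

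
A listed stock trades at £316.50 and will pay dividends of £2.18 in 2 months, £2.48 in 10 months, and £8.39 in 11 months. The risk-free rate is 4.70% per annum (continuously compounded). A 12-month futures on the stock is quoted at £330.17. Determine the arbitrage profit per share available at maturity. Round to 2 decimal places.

£11.63 per share

PV(dividends) I = 2.18·e^(−0.0470·2/12) + 2.48·e^(−0.0470·10/12) + 8.39·e^(−0.0470·11/12) = 12.5839
Fair futures F* = (S − I)·e^(rT) = (316.50 − 12.5839)·e^0.047000 = 303.9161 × 1.048122 = 318.5412
Market £330.17 > fair 318.5412: forward overpriced → cash-and-carry (borrow at r, buy the stock and collect the dividends, short the forward).
Profit at T = |F_mkt − F*| = |330.17 − 318.5412| = £11.63 per share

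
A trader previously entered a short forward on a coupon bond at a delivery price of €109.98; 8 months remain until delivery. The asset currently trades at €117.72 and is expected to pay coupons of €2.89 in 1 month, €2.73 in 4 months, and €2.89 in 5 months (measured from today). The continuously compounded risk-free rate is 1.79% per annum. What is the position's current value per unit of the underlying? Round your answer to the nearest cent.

PV(remaining coupons) I = 2.89·e^(−0.0179·1/12) + 2.73·e^(−0.0179·4/12) + 2.89·e^(−0.0179·5/12) = 8.4680
Current forward F = (S − I)·e^(rT) = (117.72 − 8.4680)·e^(0.0179·8/12) = 109.2520 × 1.012005 = 110.5636
Value (long) = (F − K)·e^(−rT) = (110.5636 − 109.98) × 0.988138 = 0.5767
Short position value = −(long value) = -€0.58

-€0.58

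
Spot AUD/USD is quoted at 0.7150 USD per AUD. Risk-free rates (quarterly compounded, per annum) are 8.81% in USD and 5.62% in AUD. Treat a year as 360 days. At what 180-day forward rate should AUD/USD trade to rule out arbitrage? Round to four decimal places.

By covered interest parity, F = S · (1+r_USD/4)^(4T) / (1+r_AUD/4)^(4T)
= 0.7150 × 1.044535 / 1.028297 = 0.7150 × 1.015791
F = 0.7263 USD per AUD

0.7263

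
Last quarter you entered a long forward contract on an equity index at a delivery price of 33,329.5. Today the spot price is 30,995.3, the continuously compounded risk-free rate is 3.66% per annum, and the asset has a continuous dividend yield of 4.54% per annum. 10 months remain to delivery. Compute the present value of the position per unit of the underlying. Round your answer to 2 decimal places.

-2483.75

Current fair forward for the remaining 10 months: F = S·e^((r − q)·T), (r − q) = 0.0366 − 0.0454 = -0.0088
F = 30995.3 · e^(-0.0088 × 10/12) = 30995.3 × 0.99269349 = 30768.8325
Value of long forward = (F − K)·e^(−rT) = (30768.8325 − 33329.5) · e^(−0.0366·10/12)
= -2560.6675 × 0.96996043 = -2483.75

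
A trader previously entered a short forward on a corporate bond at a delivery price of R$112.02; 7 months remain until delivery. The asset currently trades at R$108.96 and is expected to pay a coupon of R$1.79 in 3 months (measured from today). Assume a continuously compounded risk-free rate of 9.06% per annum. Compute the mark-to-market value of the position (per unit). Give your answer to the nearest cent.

PV(remaining coupons) I = 1.79·e^(−0.0906·3/12) = 1.7499
Current forward F = (S − I)·e^(rT) = (108.96 − 1.7499)·e^(0.0906·7/12) = 107.2101 × 1.054271 = 113.0285
Value (long) = (F − K)·e^(−rT) = (113.0285 − 112.02) × 0.948522 = 0.9566
Short position value = −(long value) = -R$0.96

-R$0.96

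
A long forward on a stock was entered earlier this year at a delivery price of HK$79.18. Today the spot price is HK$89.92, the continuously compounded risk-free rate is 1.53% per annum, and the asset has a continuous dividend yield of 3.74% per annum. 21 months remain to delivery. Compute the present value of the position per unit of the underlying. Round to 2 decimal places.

HK$7.14

Current fair forward for the remaining 21 months: F = S·e^((r − q)·T), (r − q) = 0.0153 − 0.0374 = -0.0221
F = 89.92 · e^(-0.0221 × 21/12) = 89.92 × 0.962063 = 86.5087
Value of long forward = (F − K)·e^(−rT) = (86.5087 − 79.18) · e^(−0.0153·21/12)
= 7.3287 × 0.973580 = 7.14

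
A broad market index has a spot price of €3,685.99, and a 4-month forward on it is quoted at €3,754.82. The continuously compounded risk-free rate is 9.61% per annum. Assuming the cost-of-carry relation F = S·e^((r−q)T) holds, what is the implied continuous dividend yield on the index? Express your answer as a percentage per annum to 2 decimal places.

4.06%

From F = S·e^((r−q)T): (r − q) = ln(F/S)/T
ln(3754.82/3685.99) = ln(1.018673) = 0.018501
(r − q) = 0.018501 / (4/12) = 0.055503
q = r − ln(F/S)/T = 0.0961 − 0.055503 = 0.040597
q = 4.06%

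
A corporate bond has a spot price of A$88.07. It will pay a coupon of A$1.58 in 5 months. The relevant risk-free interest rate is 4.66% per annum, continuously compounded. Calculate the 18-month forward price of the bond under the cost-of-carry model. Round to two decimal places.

PV(coupons) I = 1.58·e^(−0.0466·5/12)
I = 1.5496
F = (S − I)·e^(rT) = (88.07 − 1.5496) · e^(0.0466·18/12)
= 86.5204 · e^0.069900 = 86.5204 × 1.072401 = A$92.78

A$92.78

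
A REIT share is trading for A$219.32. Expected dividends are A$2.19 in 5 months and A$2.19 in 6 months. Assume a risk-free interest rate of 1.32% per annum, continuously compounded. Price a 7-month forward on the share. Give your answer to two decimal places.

A$216.63

PV(dividends) I = 2.19·e^(−0.0132·5/12) + 2.19·e^(−0.0132·6/12)
I = 2.1780 + 2.1756 = 4.3536
F = (S − I)·e^(rT) = (219.32 − 4.3536) · e^(0.0132·7/12)
= 214.9664 · e^0.007700 = 214.9664 × 1.007730 = A$216.63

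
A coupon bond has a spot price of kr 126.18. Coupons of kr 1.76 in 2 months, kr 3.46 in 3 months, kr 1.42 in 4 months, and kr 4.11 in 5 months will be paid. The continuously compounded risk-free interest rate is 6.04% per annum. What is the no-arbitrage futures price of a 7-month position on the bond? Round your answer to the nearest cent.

PV(coupons) I = 1.76·e^(−0.0604·2/12) + 3.46·e^(−0.0604·3/12) + 1.42·e^(−0.0604·4/12) + 4.11·e^(−0.0604·5/12)
I = 1.7424 + 3.4081 + 1.3917 + 4.0079 = 10.5501
F = (S − I)·e^(rT) = (126.18 − 10.5501) · e^(0.0604·7/12)
= 115.6299 · e^0.035233 = 115.6299 × 1.035861 = kr 119.78

kr 119.78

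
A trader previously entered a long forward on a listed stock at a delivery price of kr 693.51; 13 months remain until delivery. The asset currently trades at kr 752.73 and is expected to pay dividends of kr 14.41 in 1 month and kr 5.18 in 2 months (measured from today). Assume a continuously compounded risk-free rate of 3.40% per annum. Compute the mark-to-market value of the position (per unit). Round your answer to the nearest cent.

PV(remaining dividends) I = 14.41·e^(−0.0340·1/12) + 5.18·e^(−0.0340·2/12) = 19.5200
Current forward F = (S − I)·e^(rT) = (752.73 − 19.5200)·e^(0.0340·13/12) = 733.2100 × 1.037520 = 760.7200
Value (long) = (F − K)·e^(−rT) = (760.7200 − 693.51) × 0.963837 = 64.7795
Value = kr 64.78

kr 64.78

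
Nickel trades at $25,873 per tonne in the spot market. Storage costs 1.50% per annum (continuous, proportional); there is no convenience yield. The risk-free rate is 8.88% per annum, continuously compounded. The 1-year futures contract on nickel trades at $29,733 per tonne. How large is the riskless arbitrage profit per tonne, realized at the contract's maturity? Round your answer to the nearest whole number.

Fair futures: F* = S·e^(carry·T), with carry = (r + u) = 0.0888 + 0.0150 = 0.1038
F* = 25873 · e^(0.1038 × 1) = 25873 · e^0.103800 = 25873 × 1.109379 = $28702.9629
Market $29733 > fair $28702.9629: forward overpriced → cash-and-carry (buy spot, short the forward).
At maturity, profit = |F_mkt − F*| = |29733 − 28702.9629| = $1030 per tonne

$1030 per tonne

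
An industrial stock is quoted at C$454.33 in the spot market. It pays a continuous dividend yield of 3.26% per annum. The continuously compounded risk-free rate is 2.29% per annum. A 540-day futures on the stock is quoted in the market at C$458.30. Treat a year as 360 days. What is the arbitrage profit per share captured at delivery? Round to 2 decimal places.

Fair futures: F* = S·e^(carry·T), with carry = (r − q) = 0.0229 − 0.0326 = -0.0097
F* = 454.33 · e^(-0.0097 × 540/360) = 454.33 · e^-0.014550 = 454.33 × 0.985555 = C$447.7672
Market C$458.30 > fair C$447.7672: forward overpriced → cash-and-carry (buy spot, short the forward).
At maturity, profit = |F_mkt − F*| = |458.30 − 447.7672| = C$10.53 per share

C$10.53 per share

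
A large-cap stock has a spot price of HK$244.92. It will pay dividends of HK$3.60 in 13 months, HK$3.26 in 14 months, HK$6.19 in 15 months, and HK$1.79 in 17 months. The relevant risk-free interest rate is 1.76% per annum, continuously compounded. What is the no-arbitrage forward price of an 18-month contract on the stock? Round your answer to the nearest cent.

PV(dividends) I = 3.60·e^(−0.0176·13/12) + 3.26·e^(−0.0176·14/12) + 6.19·e^(−0.0176·15/12) + 1.79·e^(−0.0176·17/12)
I = 3.5320 + 3.1937 + 6.0553 + 1.7459 = 14.5269
F = (S − I)·e^(rT) = (244.92 − 14.5269) · e^(0.0176·18/12)
= 230.3931 · e^0.026400 = 230.3931 × 1.026752 = HK$236.56

HK$236.56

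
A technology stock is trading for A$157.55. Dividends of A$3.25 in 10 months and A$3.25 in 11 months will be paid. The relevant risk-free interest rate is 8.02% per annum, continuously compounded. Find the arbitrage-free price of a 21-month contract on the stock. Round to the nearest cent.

PV(dividends) I = 3.25·e^(−0.0802·10/12) + 3.25·e^(−0.0802·11/12)
I = 3.0399 + 3.0196 = 6.0595
F = (S − I)·e^(rT) = (157.55 − 6.0595) · e^(0.0802·21/12)
= 151.4905 · e^0.140350 = 151.4905 × 1.150676 = A$174.32

A$174.32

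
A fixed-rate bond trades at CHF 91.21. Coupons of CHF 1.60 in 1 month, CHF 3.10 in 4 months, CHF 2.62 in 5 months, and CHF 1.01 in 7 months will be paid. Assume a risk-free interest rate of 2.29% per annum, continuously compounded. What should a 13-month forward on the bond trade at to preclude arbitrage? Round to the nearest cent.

CHF 85.03

PV(coupons) I = 1.60·e^(−0.0229·1/12) + 3.10·e^(−0.0229·4/12) + 2.62·e^(−0.0229·5/12) + 1.01·e^(−0.0229·7/12)
I = 1.5969 + 3.0764 + 2.5951 + 0.9966 = 8.2650
F = (S − I)·e^(rT) = (91.21 − 8.2650) · e^(0.0229·13/12)
= 82.9450 · e^0.024808 = 82.9450 × 1.025118 = CHF 85.03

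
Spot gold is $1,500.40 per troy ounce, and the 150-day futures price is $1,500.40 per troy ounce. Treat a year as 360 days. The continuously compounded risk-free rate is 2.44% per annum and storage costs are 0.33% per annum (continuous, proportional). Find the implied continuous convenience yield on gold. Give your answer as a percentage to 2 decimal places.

2.77%

F = S·e^((r+u−y)T) ⇒ (r+u−y) = ln(F/S)/T
ln(1500.40/1500.40) = 0.000000; /T ⇒ 0.000000
y = r + u − ln(F/S)/T = 0.0244 + 0.0033 + 0.000000 = 0.027700
y = 2.77%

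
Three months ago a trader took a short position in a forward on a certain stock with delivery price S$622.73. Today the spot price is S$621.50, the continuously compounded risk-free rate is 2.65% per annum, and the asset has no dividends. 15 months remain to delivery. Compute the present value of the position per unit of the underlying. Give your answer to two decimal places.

Current fair forward for the remaining 15 months: F = S·e^(r·T), r = 0.0265
F = 621.50 · e^(0.0265 × 15/12) = 621.50 × 1.033680 = 642.4321
Value of long forward = (F − K)·e^(−rT) = (642.4321 − 622.73) · e^(−0.0265·15/12)
= 19.7021 × 0.967418 = 19.06
Short position value = −(long value) = -S$19.06

-S$19.06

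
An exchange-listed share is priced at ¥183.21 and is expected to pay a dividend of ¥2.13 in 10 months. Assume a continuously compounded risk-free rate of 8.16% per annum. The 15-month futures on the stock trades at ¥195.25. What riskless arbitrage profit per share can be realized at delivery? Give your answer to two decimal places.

¥5.43 per share

PV(dividends) I = 2.13·e^(−0.0816·10/12) = 1.9900
Fair futures F* = (S − I)·e^(rT) = (183.21 − 1.9900)·e^0.102000 = 181.2200 × 1.107383 = 200.6799
Market ¥195.25 < fair 200.6799: forward underpriced → reverse cash-and-carry (short the stock, invest proceeds at r, pay the dividends, go long the forward).
Profit at T = |F_mkt − F*| = |195.25 − 200.6799| = ¥5.43 per share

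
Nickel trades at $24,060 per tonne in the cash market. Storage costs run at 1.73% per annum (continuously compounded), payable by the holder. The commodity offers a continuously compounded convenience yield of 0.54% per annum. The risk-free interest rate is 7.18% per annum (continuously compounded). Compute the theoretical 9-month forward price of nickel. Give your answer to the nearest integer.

Net carry = r + u − y = 0.0718 + 0.0173 − 0.0054 = 0.0837
F = S·e^((r+u−y)T) = 24060 · e^(0.0837 × 9/12) = 24060 · e^0.062775
= 24060 × 1.064787 = $25,619 per tonne

$25,619 per tonne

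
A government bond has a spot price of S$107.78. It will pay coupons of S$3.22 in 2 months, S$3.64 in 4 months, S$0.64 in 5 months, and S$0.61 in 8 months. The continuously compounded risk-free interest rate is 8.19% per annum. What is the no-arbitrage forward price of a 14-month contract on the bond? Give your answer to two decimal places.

S$109.88

PV(coupons) I = 3.22·e^(−0.0819·2/12) + 3.64·e^(−0.0819·4/12) + 0.64·e^(−0.0819·5/12) + 0.61·e^(−0.0819·8/12)
I = 3.1763 + 3.5420 + 0.6185 + 0.5776 = 7.9144
F = (S − I)·e^(rT) = (107.78 − 7.9144) · e^(0.0819·14/12)
= 99.8656 · e^0.095550 = 99.8656 × 1.100264 = S$109.88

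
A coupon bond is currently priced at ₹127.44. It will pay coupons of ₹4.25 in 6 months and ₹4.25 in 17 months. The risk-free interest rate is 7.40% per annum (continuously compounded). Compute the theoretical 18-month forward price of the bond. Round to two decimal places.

PV(coupons) I = 4.25·e^(−0.0740·6/12) + 4.25·e^(−0.0740·17/12)
I = 4.0956 + 3.8270 = 7.9226
F = (S − I)·e^(rT) = (127.44 − 7.9226) · e^(0.0740·18/12)
= 119.5174 · e^0.111000 = 119.5174 × 1.117395 = ₹133.55

₹133.55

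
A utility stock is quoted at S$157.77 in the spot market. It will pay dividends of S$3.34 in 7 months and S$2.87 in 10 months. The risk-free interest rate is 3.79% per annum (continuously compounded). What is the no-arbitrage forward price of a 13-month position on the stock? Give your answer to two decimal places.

S$158.08

PV(dividends) I = 3.34·e^(−0.0379·7/12) + 2.87·e^(−0.0379·10/12)
I = 3.2670 + 2.7808 = 6.0478
F = (S − I)·e^(rT) = (157.77 − 6.0478) · e^(0.0379·13/12)
= 151.7222 · e^0.041058 = 151.7222 × 1.041913 = S$158.08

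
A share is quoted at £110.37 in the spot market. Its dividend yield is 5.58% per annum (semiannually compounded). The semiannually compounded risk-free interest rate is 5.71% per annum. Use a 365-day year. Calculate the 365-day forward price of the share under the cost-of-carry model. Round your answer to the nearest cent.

£110.51

F = S · (1+r/2)^(2T) / (1+q/2)^(2T)
= 110.37 × 1.057915 / 1.056578 = 110.37 × 1.001265
F = £110.51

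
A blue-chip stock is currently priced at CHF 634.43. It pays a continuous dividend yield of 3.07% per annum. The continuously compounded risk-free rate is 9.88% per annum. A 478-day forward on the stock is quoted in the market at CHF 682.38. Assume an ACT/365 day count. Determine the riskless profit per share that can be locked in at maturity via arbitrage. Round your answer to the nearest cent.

Fair forward: F* = S·e^(carry·T), with carry = (r − q) = 0.0988 − 0.0307 = 0.0681
F* = 634.43 · e^(0.0681 × 478/365) = 634.43 · e^0.089183 = 634.43 × 1.093281 = CHF 693.6103
Market CHF 682.38 < fair CHF 693.6103: forward underpriced → reverse cash-and-carry (short spot, go long the forward).
At maturity, profit = |F_mkt − F*| = |682.38 − 693.6103| = CHF 11.23 per share

CHF 11.23 per share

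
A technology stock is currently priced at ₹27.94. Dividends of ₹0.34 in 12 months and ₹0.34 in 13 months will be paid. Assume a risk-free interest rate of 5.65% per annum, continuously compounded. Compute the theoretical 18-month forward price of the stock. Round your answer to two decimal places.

PV(dividends) I = 0.34·e^(−0.0565·12/12) + 0.34·e^(−0.0565·13/12)
I = 0.3213 + 0.3198 = 0.6411
F = (S − I)·e^(rT) = (27.94 − 0.6411) · e^(0.0565·18/12)
= 27.2989 · e^0.084750 = 27.2989 × 1.088445 = ₹29.71

₹29.71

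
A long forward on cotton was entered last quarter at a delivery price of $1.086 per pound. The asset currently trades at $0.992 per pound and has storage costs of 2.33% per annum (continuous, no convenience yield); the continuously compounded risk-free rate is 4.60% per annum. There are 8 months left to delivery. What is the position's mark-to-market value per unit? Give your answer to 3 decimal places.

Current fair forward for the remaining 8 months: F = S·e^((r + u)·T), (r + u) = 0.0460 + 0.0233 = 0.0693
F = 0.992 · e^(0.0693 × 8/12) = 0.992 × 1.047284 = 1.0389
Value of long forward = (F − K)·e^(−rT) = (1.0389 − 1.086) · e^(−0.0460·8/12)
= -0.0471 × 0.969799 = -0.046

-$0.046 per pound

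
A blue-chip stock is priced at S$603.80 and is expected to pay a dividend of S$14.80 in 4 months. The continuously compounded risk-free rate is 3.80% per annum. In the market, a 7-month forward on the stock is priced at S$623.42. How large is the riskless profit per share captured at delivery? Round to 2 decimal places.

PV(dividends) I = 14.80·e^(−0.0380·4/12) = 14.6137
Fair forward F* = (S − I)·e^(rT) = (603.80 − 14.6137)·e^0.022167 = 589.1863 × 1.022415 = 602.3929
Market S$623.42 > fair 602.3929: forward overpriced → cash-and-carry (borrow at r, buy the stock and collect the dividends, short the forward).
Profit at T = |F_mkt − F*| = |623.42 − 602.3929| = S$21.03 per share

S$21.03 per share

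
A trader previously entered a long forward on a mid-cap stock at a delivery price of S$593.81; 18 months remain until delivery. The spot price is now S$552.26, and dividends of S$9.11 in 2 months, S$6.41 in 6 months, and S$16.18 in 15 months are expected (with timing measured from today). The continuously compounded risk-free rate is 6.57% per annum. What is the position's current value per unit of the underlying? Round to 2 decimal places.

-S$15.94

PV(remaining dividends) I = 9.11·e^(−0.0657·2/12) + 6.41·e^(−0.0657·6/12) + 16.18·e^(−0.0657·15/12) = 30.1180
Current forward F = (S − I)·e^(rT) = (552.26 − 30.1180)·e^(0.0657·18/12) = 522.1420 × 1.103570 = 576.2202
Value (long) = (F − K)·e^(−rT) = (576.2202 − 593.81) × 0.906150 = -15.9390
Value = -S$15.94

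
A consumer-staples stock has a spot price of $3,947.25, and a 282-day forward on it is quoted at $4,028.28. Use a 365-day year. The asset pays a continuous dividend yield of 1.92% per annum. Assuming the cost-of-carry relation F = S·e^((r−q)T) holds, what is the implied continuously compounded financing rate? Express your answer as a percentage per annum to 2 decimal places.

From F = S·e^((r−q)T): (r − q) = ln(F/S)/T
ln(4028.28/3947.25) = ln(1.020528) = 0.020320
(r − q) = 0.020320 / (282/365) = 0.026301
r = ln(F/S)/T + q = 0.026301 + 0.0192 = 0.045501
r = 4.55%

4.55%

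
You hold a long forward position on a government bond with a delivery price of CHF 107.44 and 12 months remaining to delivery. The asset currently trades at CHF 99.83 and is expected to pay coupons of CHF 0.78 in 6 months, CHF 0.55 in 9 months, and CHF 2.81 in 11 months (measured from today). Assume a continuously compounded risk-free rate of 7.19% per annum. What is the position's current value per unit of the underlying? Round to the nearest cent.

PV(remaining coupons) I = 0.78·e^(−0.0719·6/12) + 0.55·e^(−0.0719·9/12) + 2.81·e^(−0.0719·11/12) = 3.9044
Current forward F = (S − I)·e^(rT) = (99.83 − 3.9044)·e^(0.0719·12/12) = 95.9256 × 1.074548 = 103.0767
Value (long) = (F − K)·e^(−rT) = (103.0767 − 107.44) × 0.930624 = -4.0606
Value = -CHF 4.06

-CHF 4.06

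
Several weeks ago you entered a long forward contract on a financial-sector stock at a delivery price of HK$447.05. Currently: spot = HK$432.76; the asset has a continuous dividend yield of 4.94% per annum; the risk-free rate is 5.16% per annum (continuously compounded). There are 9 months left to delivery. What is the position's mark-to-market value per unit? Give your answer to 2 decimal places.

-HK$13.06

Current fair forward for the remaining 9 months: F = S·e^((r − q)·T), (r − q) = 0.0516 − 0.0494 = 0.0022
F = 432.76 · e^(0.0022 × 9/12) = 432.76 × 1.001651 = 433.4745
Value of long forward = (F − K)·e^(−rT) = (433.4745 − 447.05) · e^(−0.0516·9/12)
= -13.5755 × 0.962039 = -13.06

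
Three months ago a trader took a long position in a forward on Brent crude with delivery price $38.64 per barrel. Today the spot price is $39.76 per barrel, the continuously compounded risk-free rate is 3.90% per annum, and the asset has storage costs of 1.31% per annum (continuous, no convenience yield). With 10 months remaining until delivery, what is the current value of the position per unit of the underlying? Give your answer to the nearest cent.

$2.79 per barrel

Current fair forward for the remaining 10 months: F = S·e^((r + u)·T), (r + u) = 0.0390 + 0.0131 = 0.0521
F = 39.76 · e^(0.0521 × 10/12) = 39.76 × 1.044373 = 41.5243
Value of long forward = (F − K)·e^(−rT) = (41.5243 − 38.64) · e^(−0.0390·10/12)
= 2.8843 × 0.968022 = 2.79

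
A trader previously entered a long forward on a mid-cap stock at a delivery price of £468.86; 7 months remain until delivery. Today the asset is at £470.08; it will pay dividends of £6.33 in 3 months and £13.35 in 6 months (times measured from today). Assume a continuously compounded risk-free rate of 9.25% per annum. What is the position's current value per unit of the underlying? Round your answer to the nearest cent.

PV(remaining dividends) I = 6.33·e^(−0.0925·3/12) + 13.35·e^(−0.0925·6/12) = 18.9319
Current forward F = (S − I)·e^(rT) = (470.08 − 18.9319)·e^(0.0925·7/12) = 451.1481 × 1.055441 = 476.1602
Value (long) = (F − K)·e^(−rT) = (476.1602 − 468.86) × 0.947472 = 6.9167
Value = £6.92

£6.92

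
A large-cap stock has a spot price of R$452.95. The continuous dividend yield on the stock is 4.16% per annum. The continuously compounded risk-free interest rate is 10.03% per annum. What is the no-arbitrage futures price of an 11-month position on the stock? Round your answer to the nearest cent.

R$477.99

F = S·e^((r − q)T) = 452.95 · e^((0.1003 − 0.0416) × 11/12)
= 452.95 · e^0.053808 = 452.95 × 1.055282
F = R$477.99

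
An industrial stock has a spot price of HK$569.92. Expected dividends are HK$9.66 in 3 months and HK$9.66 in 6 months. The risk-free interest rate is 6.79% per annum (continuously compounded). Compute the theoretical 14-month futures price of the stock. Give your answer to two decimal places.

PV(dividends) I = 9.66·e^(−0.0679·3/12) + 9.66·e^(−0.0679·6/12)
I = 9.4974 + 9.3375 = 18.8349
F = (S − I)·e^(rT) = (569.92 − 18.8349) · e^(0.0679·14/12)
= 551.0851 · e^0.079217 = 551.0851 × 1.082439 = HK$596.52

HK$596.52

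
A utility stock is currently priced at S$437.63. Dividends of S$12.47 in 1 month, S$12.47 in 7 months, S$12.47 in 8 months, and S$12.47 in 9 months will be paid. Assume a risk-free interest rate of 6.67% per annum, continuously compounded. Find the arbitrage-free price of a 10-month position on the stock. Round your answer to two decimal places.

PV(dividends) I = 12.47·e^(−0.0667·1/12) + 12.47·e^(−0.0667·7/12) + 12.47·e^(−0.0667·8/12) + 12.47·e^(−0.0667·9/12)
I = 12.4009 + 11.9941 + 11.9276 + 11.8615 = 48.1841
F = (S − I)·e^(rT) = (437.63 − 48.1841) · e^(0.0667·10/12)
= 389.4459 · e^0.055583 = 389.4459 × 1.057157 = S$411.71

S$411.71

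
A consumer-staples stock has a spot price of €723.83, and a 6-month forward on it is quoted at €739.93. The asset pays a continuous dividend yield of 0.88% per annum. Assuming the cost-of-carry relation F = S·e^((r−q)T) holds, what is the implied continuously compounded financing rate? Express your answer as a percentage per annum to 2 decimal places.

5.28%

From F = S·e^((r−q)T): (r − q) = ln(F/S)/T
ln(739.93/723.83) = ln(1.022243) = 0.021999
(r − q) = 0.021999 / (6/12) = 0.043998
r = ln(F/S)/T + q = 0.043998 + 0.0088 = 0.052798
r = 5.28%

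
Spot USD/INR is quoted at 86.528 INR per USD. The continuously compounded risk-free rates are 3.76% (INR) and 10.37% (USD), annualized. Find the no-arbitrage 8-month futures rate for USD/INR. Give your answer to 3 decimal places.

82.798

F = S·e^((r_INR − r_USD)T) = 86.528 · e^((0.0376 − 0.1037) × 8/12)
= 86.528 · e^-0.044067 = 86.528 × 0.956890
F = 82.798 INR per USD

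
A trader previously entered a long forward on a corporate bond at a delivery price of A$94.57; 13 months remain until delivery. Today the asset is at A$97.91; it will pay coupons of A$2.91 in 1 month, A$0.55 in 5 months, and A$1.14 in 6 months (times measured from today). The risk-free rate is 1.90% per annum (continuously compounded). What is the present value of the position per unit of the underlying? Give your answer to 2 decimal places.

PV(remaining coupons) I = 2.91·e^(−0.0190·1/12) + 0.55·e^(−0.0190·5/12) + 1.14·e^(−0.0190·6/12) = 4.5803
Current forward F = (S − I)·e^(rT) = (97.91 − 4.5803)·e^(0.0190·13/12) = 93.3297 × 1.020797 = 95.2707
Value (long) = (F − K)·e^(−rT) = (95.2707 − 94.57) × 0.979627 = 0.6864
Value = A$0.69

A$0.69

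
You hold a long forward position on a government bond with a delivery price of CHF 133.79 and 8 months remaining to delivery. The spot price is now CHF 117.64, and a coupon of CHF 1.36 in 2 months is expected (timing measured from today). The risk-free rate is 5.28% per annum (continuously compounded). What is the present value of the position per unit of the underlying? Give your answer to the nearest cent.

PV(remaining coupons) I = 1.36·e^(−0.0528·2/12) = 1.3481
Current forward F = (S − I)·e^(rT) = (117.64 − 1.3481)·e^(0.0528·8/12) = 116.2919 × 1.035827 = 120.4583
Value (long) = (F − K)·e^(−rT) = (120.4583 − 133.79) × 0.965412 = -12.8706
Value = -CHF 12.87

-CHF 12.87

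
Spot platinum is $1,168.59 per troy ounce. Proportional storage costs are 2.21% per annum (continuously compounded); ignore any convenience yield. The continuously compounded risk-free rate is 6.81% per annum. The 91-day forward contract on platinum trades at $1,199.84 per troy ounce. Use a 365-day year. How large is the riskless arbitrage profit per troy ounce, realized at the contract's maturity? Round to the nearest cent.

$4.67 per troy ounce

Fair forward: F* = S·e^(carry·T), with carry = (r + u) = 0.0681 + 0.0221 = 0.0902
F* = 1168.59 · e^(0.0902 × 91/365) = 1168.59 · e^0.02248822 = 1168.59 × 1.02274299 = $1195.1672
Market $1199.84 > fair $1195.1672: forward overpriced → cash-and-carry (buy spot, short the forward).
At maturity, profit = |F_mkt − F*| = |1199.84 − 1195.1672| = $4.67 per troy ounce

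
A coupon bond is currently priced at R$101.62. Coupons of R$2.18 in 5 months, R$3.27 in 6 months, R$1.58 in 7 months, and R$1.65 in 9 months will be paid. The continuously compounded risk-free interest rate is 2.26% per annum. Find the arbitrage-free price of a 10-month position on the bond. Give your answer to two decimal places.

R$94.81

PV(coupons) I = 2.18·e^(−0.0226·5/12) + 3.27·e^(−0.0226·6/12) + 1.58·e^(−0.0226·7/12) + 1.65·e^(−0.0226·9/12)
I = 2.1596 + 3.2333 + 1.5593 + 1.6223 = 8.5745
F = (S − I)·e^(rT) = (101.62 − 8.5745) · e^(0.0226·10/12)
= 93.0455 · e^0.018833 = 93.0455 × 1.019011 = R$94.81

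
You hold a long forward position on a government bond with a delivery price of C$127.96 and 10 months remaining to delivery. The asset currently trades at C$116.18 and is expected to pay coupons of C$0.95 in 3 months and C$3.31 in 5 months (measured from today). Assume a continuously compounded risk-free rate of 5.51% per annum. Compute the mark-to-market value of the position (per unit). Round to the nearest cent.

PV(remaining coupons) I = 0.95·e^(−0.0551·3/12) + 3.31·e^(−0.0551·5/12) = 4.1719
Current forward F = (S − I)·e^(rT) = (116.18 − 4.1719)·e^(0.0551·10/12) = 112.0081 × 1.046987 = 117.2710
Value (long) = (F − K)·e^(−rT) = (117.2710 − 127.96) × 0.955122 = -10.2093
Value = -C$10.21

-C$10.21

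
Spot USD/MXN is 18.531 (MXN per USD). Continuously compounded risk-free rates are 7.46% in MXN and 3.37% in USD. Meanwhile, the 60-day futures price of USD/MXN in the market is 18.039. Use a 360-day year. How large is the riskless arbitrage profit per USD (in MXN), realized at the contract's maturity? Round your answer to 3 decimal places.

Fair futures: F* = S·e^(carry·T), with carry = (r_MXN − r_USD) = 0.0746 − 0.0337 = 0.0409
F* = 18.531 · e^(0.0409 × 60/360) = 18.531 · e^0.006817 = 18.531 × 1.006840 = 18.6578
Market 18.039 < fair 18.6578: forward underpriced → reverse cash-and-carry (short spot, go long the forward).
At maturity, profit = |F_mkt − F*| = |18.039 − 18.6578| = 0.619 per USD (in MXN)

0.619 per USD (in MXN)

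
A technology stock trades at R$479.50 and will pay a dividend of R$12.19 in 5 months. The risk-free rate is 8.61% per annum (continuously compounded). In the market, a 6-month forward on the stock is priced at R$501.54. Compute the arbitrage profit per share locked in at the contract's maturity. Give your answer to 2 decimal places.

PV(dividends) I = 12.19·e^(−0.0861·5/12) = 11.7604
Fair forward F* = (S − I)·e^(rT) = (479.50 − 11.7604)·e^0.043050 = 467.7396 × 1.043990 = 488.3155
Market R$501.54 > fair 488.3155: forward overpriced → cash-and-carry (borrow at r, buy the stock and collect the dividends, short the forward).
Profit at T = |F_mkt − F*| = |501.54 − 488.3155| = R$13.22 per share

R$13.22 per share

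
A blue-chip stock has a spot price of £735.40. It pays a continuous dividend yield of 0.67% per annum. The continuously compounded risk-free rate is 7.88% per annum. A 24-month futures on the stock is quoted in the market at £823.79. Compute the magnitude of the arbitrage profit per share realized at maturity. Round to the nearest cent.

£25.68 per share

Fair futures: F* = S·e^(carry·T), with carry = (r − q) = 0.0788 − 0.0067 = 0.0721
F* = 735.40 · e^(0.0721 × 24/12) = 735.40 · e^0.144200 = 735.40 × 1.155115 = £849.4716
Market £823.79 < fair £849.4716: forward underpriced → reverse cash-and-carry (short spot, go long the forward).
At maturity, profit = |F_mkt − F*| = |823.79 − 849.4716| = £25.68 per share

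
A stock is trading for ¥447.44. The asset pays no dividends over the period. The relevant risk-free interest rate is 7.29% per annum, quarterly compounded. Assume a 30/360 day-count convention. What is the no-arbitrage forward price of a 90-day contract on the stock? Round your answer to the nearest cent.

¥455.59

F = S · (1+r/4)^(4T)
= 447.44 × 1.018225
F = ¥455.59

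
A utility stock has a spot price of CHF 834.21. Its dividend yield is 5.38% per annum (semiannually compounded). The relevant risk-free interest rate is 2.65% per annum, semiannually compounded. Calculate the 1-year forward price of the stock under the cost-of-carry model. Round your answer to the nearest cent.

F = S · (1+r/2)^(2T) / (1+q/2)^(2T)
= 834.21 × 1.026676 / 1.054524 = 834.21 × 0.973592
F = CHF 812.18

CHF 812.18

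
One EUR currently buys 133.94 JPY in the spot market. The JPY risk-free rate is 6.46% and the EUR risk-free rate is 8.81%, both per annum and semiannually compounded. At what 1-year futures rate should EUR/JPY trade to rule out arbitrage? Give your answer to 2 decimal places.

By covered interest parity, F = S · (1+r_JPY/2)^(2T) / (1+r_EUR/2)^(2T)
= 133.94 × 1.065643 / 1.090040 = 133.94 × 0.977618
F = 130.94 JPY per EUR

130.94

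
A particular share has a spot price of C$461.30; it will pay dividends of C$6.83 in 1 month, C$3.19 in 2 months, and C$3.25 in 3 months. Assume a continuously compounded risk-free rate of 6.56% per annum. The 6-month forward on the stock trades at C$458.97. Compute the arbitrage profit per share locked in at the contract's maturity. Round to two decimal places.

PV(dividends) I = 6.83·e^(−0.0656·1/12) + 3.19·e^(−0.0656·2/12) + 3.25·e^(−0.0656·3/12) = 13.1452
Fair forward F* = (S − I)·e^(rT) = (461.30 − 13.1452)·e^0.032800 = 448.1548 × 1.033344 = 463.0981
Market C$458.97 < fair 463.0981: forward underpriced → reverse cash-and-carry (short the stock, invest proceeds at r, pay the dividends, go long the forward).
Profit at T = |F_mkt − F*| = |458.97 − 463.0981| = C$4.13 per share

C$4.13 per share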